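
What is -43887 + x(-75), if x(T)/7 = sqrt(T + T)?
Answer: -43887 + 35*I*sqrt(6) ≈ -43887.0 + 85.732*I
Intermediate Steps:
x(T) = 7*sqrt(2)*sqrt(T) (x(T) = 7*sqrt(T + T) = 7*sqrt(2*T) = 7*(sqrt(2)*sqrt(T)) = 7*sqrt(2)*sqrt(T))
-43887 + x(-75) = -43887 + 7*sqrt(2)*sqrt(-75) = -43887 + 7*sqrt(2)*(5*I*sqrt(3)) = -43887 + 35*I*sqrt(6)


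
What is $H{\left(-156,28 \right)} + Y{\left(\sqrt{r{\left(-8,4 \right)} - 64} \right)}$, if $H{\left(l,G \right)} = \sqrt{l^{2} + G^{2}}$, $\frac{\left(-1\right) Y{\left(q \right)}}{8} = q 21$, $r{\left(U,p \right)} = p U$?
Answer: $4 \sqrt{1570} - 672 i \sqrt{6} \approx 158.49 - 1646.1 i$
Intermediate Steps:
$r{\left(U,p \right)} = U p$
$Y{\left(q \right)} = - 168 q$ ($Y{\left(q \right)} = - 8 q 21 = - 8 \cdot 21 q = - 168 q$)
$H{\left(l,G \right)} = \sqrt{G^{2} + l^{2}}$
$H{\left(-156,28 \right)} + Y{\left(\sqrt{r{\left(-8,4 \right)} - 64} \right)} = \sqrt{28^{2} + \left(-156\right)^{2}} - 168 \sqrt{\left(-8\right) 4 - 64} = \sqrt{784 + 24336} - 168 \sqrt{-32 - 64} = \sqrt{25120} - 168 \sqrt{-96} = 4 \sqrt{1570} - 168 \cdot 4 i \sqrt{6} = 4 \sqrt{1570} - 672 i \sqrt{6}$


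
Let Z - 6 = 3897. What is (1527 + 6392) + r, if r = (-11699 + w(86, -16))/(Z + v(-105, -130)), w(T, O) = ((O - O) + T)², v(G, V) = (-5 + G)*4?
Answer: 27419194/3463 ≈ 7917.8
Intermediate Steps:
v(G, V) = -20 + 4*G
Z = 3903 (Z = 6 + 3897 = 3903)
w(T, O) = T² (w(T, O) = (0 + T)² = T²)
r = -4303/3463 (r = (-11699 + 86²)/(3903 + (-20 + 4*(-105))) = (-11699 + 7396)/(3903 + (-20 - 420)) = -4303/(3903 - 440) = -4303/3463 ≈ -1.2426)
(1527 + 6392) + r = (1527 + 6392) - 4303/3463 = 7919 - 4303/3463 = 27419194/3463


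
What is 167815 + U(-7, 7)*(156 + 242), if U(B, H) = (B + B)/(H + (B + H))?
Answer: 167019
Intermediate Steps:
U(B, H) = 2*B/(B + 2*H) (U(B, H) = (2*B)/(B + 2*H) = 2*B/(B + 2*H))
167815 + U(-7, 7)*(156 + 242) = 167815 + (2*(-7)/(-7 + 2*7))*(156 + 242) = 167815 + (2*(-7)/(-7 + 14))*398 = 167815 + (2*(-7)/7)*398 = 167815 + (2*(-7)*(⅐))*398 = 167815 - 2*398 = 167815 - 796 = 167019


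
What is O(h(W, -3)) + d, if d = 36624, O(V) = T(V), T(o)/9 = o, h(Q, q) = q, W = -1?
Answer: 36597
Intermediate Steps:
T(o) = 9*o
O(V) = 9*V
O(h(W, -3)) + d = 9*(-3) + 36624 = -27 + 36624 = 36597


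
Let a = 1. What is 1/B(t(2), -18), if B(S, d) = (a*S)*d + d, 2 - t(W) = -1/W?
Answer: -1/63 ≈ -0.015873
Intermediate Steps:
t(W) = 2 + 1/W (t(W) = 2 - (-1)/W = 2 + 1/W)
B(S, d) = d + S*d (B(S, d) = (1*S)*d + d = S*d + d = d + S*d)
1/B(t(2), -18) = 1/(-18*(1 + (2 + 1/2))) = 1/(-18*(1 + (2 + ½))) = 1/(-18*(1 + 5/2)) = 1/(-18*7/2) = 1/(-63) = -1/63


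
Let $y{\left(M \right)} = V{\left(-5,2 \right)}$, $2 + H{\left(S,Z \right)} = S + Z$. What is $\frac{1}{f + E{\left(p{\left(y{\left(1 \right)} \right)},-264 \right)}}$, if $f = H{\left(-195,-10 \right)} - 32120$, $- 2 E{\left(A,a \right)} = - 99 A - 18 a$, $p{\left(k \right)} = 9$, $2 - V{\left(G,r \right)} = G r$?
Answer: $- \frac{2}{68515} \approx -2.9191 \cdot 10^{-5}$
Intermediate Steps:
$V{\left(G,r \right)} = 2 - G r$
$H{\left(S,Z \right)} = -2 + S + Z$ ($H{\left(S,Z \right)} = -2 + \left(S + Z\right) = -2 + S + Z$)
$y{\left(M \right)} = 12$ ($y{\left(M \right)} = 2 - \left(-5\right) 2 = 2 + 10 = 12$)
$E{\left(A,a \right)} = 9 a + \frac{99 A}{2}$ ($E{\left(A,a \right)} = - \frac{- 99 A - 18 a}{2} = 9 a + \frac{99 A}{2}$)
$f = -32327$ ($f = \left(-2 - 195 - 10\right) - 32120 = -207 - 32120 = -32327$)
$\frac{1}{f + E{\left(p{\left(y{\left(1 \right)} \right)},-264 \right)}} = \frac{1}{-32327 + \left(9 \left(-264\right) + \frac{99}{2} \cdot 9\right)} = \frac{1}{-32327 + \left(-2376 + \frac{891}{2}\right)} = \frac{1}{-32327 - \frac{3861}{2}} = \frac{1}{- \frac{68515}{2}} = - \frac{2}{68515}$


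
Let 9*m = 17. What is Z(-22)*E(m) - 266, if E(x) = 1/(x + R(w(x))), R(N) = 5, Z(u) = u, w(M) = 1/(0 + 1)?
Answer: -8345/31 ≈ -269.19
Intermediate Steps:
w(M) = 1 (w(M) = 1/1 = 1)
m = 17/9 (m = (1/9)*17 = 17/9 ≈ 1.8889)
E(x) = 1/(5 + x) (E(x) = 1/(x + 5) = 1/(5 + x))
Z(-22)*E(m) - 266 = -22/(5 + 17/9) - 266 = -22/62/9 - 266 = -22*9/62 - 266 = -99/31 - 266 = -8345/31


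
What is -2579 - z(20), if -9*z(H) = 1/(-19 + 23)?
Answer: -92843/36 ≈ -2579.0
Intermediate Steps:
z(H) = -1/36 (z(H) = -1/(9*(-19 + 23)) = -⅑/4 = -⅑*¼ = -1/36)
-2579 - z(20) = -2579 - 1*(-1/36) = -2579 + 1/36 = -92843/36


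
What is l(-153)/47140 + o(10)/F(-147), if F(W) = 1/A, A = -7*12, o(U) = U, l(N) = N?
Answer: -39597753/47140 ≈ -840.00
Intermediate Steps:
A = -84
F(W) = -1/84 (F(W) = 1/(-84) = -1/84)
l(-153)/47140 + o(10)/F(-147) = -153/47140 + 10/(-1/84) = -153*1/47140 + 10*(-84) = -153/47140 - 840 = -39597753/47140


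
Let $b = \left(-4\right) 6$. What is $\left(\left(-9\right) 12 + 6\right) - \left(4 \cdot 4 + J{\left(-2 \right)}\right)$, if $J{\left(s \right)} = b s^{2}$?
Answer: $-22$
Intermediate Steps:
$b = -24$
$J{\left(s \right)} = - 24 s^{2}$
$\left(\left(-9\right) 12 + 6\right) - \left(4 \cdot 4 + J{\left(-2 \right)}\right) = \left(\left(-9\right) 12 + 6\right) - \left(4 \cdot 4 - 24 \left(-2\right)^{2}\right) = \left(-108 + 6\right) - \left(16 - 96\right) = -102 - \left(16 - 96\right) = -102 - -80 = -102 + 80 = -22$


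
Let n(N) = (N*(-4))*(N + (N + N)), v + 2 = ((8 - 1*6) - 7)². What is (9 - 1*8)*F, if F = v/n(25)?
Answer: -23/7500 ≈ -0.0030667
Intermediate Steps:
v = 23 (v = -2 + ((8 - 1*6) - 7)² = -2 + ((8 - 6) - 7)² = -2 + (2 - 7)² = -2 + (-5)² = -2 + 25 = 23)
n(N) = -12*N² (n(N) = (-4*N)*(N + 2*N) = (-4*N)*(3*N) = -12*N²)
F = -23/7500 (F = 23/((-12*25²)) = 23/((-12*625)) = 23/(-7500) = 23*(-1/7500) = -23/7500 ≈ -0.0030667)
(9 - 1*8)*F = (9 - 1*8)*(-23/7500) = (9 - 8)*(-23/7500) = 1*(-23/7500) = -23/7500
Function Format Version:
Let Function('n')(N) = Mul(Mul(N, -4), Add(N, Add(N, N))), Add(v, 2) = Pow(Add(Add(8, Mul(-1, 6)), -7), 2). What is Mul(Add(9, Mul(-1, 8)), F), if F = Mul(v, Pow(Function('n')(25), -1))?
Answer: Rational(-23, 7500) ≈ -0.0030667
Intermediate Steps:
v = 23 (v = Add(-2, Pow(Add(Add(8, Mul(-1, 6)), -7), 2)) = Add(-2, Pow(Add(Add(8, -6), -7), 2)) = Add(-2, Pow(Add(2, -7), 2)) = Add(-2, Pow(-5, 2)) = Add(-2, 25) = 23)
Function('n')(N) = Mul(-12, Pow(N, 2)) (Function('n')(N) = Mul(Mul(-4, N), Add(N, Mul(2, N))) = Mul(Mul(-4, N), Mul(3, N)) = Mul(-12, Pow(N, 2)))
F = Rational(-23, 7500) (F = Mul(23, Pow(Mul(-12, Pow(25, 2)), -1)) = Mul(23, Pow(Mul(-12, 625), -1)) = Mul(23, Pow(-7500, -1)) = Mul(23, Rational(-1, 7500)) = Rational(-23, 7500) ≈ -0.0030667)
Mul(Add(9, Mul(-1, 8)), F) = Mul(Add(9, Mul(-1, 8)), Rational(-23, 7500)) = Mul(Add(9, -8), Rational(-23, 7500)) = Mul(1, Rational(-23, 7500)) = Rational(-23, 7500)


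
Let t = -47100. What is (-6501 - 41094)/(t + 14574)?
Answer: 15865/10842 ≈ 1.4633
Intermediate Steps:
(-6501 - 41094)/(t + 14574) = (-6501 - 41094)/(-47100 + 14574) = -47595/(-32526) = -47595*(-1/32526) = 15865/10842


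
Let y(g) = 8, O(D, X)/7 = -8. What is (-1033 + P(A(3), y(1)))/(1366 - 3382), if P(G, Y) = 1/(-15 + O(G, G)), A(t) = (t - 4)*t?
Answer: 764/1491 ≈ 0.51241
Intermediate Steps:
A(t) = t*(-4 + t) (A(t) = (-4 + t)*t = t*(-4 + t))
O(D, X) = -56 (O(D, X) = 7*(-8) = -56)
P(G, Y) = -1/71 (P(G, Y) = 1/(-15 - 56) = 1/(-71) = -1/71)
(-1033 + P(A(3), y(1)))/(1366 - 3382) = (-1033 - 1/71)/(1366 - 3382) = -73344/71/(-2016) = -73344/71*(-1/2016) = 764/1491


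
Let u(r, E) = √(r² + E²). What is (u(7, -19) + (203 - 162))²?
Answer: (41 + √410)² ≈ 3751.4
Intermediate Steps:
u(r, E) = √(E² + r²)
(u(7, -19) + (203 - 162))² = (√((-19)² + 7²) + (203 - 162))² = (√(361 + 49) + 41)² = (√410 + 41)² = (41 + √410)²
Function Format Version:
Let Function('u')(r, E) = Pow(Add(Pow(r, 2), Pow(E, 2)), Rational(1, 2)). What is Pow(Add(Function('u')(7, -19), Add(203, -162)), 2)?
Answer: Pow(Add(41, Pow(410, Rational(1, 2))), 2) ≈ 3751.4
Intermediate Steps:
Function('u')(r, E) = Pow(Add(Pow(E, 2), Pow(r, 2)), Rational(1, 2))
Pow(Add(Function('u')(7, -19), Add(203, -162)), 2) = Pow(Add(Pow(Add(Pow(-19, 2), Pow(7, 2)), Rational(1, 2)), Add(203, -162)), 2) = Pow(Add(Pow(Add(361, 49), Rational(1, 2)), 41), 2) = Pow(Add(Pow(410, Rational(1, 2)), 41), 2) = Pow(Add(41, Pow(410, Rational(1, 2))), 2)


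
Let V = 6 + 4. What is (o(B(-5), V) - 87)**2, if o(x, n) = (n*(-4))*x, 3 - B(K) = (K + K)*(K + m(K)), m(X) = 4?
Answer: 37249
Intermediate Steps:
V = 10
B(K) = 3 - 2*K*(4 + K) (B(K) = 3 - (K + K)*(K + 4) = 3 - 2*K*(4 + K))
o(x, n) = -4*n*x (o(x, n) = (-4*n)*x = -4*n*x)
(o(B(-5), V) - 87)**2 = (-4*10*(3 - 8*(-5) - 2*(-5)**2) - 87)**2 = (-4*10*(3 + 40 - 2*25) - 87)**2 = (-4*10*(3 + 40 - 50) - 87)**2 = (-4*10*(-7) - 87)**2 = (280 - 87)**2 = 193**2 = 37249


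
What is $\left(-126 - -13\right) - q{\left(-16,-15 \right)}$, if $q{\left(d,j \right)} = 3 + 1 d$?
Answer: $-100$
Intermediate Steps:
$q{\left(d,j \right)} = 3 + d$
$\left(-126 - -13\right) - q{\left(-16,-15 \right)} = \left(-126 - -13\right) - \left(3 - 16\right) = \left(-126 + 13\right) - -13 = -113 + 13 = -100$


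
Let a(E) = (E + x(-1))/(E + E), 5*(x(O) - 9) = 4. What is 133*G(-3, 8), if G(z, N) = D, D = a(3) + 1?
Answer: 6251/15 ≈ 416.73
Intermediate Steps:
x(O) = 49/5 (x(O) = 9 + (1/5)*4 = 9 + 4/5 = 49/5)
a(E) = (49/5 + E)/(2*E) (a(E) = (E + 49/5)/(E + E) = (49/5 + E)/((2*E)) = (49/5 + E)*(1/(2*E)) = (49/5 + E)/(2*E))
D = 47/15 (D = (1/10)*(49 + 5*3)/3 + 1 = (1/10)*(1/3)*(49 + 15) + 1 = (1/10)*(1/3)*64 + 1 = 32/15 + 1 = 47/15 ≈ 3.1333)
G(z, N) = 47/15
133*G(-3, 8) = 133*(47/15) = 6251/15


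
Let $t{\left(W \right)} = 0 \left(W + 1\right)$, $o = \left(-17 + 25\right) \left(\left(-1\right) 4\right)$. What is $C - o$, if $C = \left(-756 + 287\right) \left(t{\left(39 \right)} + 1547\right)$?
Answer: $-725511$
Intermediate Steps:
$o = -32$ ($o = 8 \left(-4\right) = -32$)
$t{\left(W \right)} = 0$ ($t{\left(W \right)} = 0 \left(1 + W\right) = 0$)
$C = -725543$ ($C = \left(-756 + 287\right) \left(0 + 1547\right) = \left(-469\right) 1547 = -725543$)
$C - o = -725543 - -32 = -725543 + 32 = -725511$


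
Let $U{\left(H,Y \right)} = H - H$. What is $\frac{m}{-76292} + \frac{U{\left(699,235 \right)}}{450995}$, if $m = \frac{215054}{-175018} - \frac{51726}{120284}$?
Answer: $\frac{8730134101}{401522223281176} \approx 2.1743 \cdot 10^{-5}$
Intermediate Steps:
$U{\left(H,Y \right)} = 0$
$m = - \frac{8730134101}{5262966278}$ ($m = 215054 \left(- \frac{1}{175018}\right) - \frac{25863}{60142} = - \frac{107527}{87509} - \frac{25863}{60142} = - \frac{8730134101}{5262966278} \approx -1.6588$)
$\frac{m}{-76292} + \frac{U{\left(699,235 \right)}}{450995} = - \frac{8730134101}{5262966278 \left(-76292\right)} + \frac{0}{450995} = \left(- \frac{8730134101}{5262966278}\right) \left(- \frac{1}{76292}\right) + 0 \cdot \frac{1}{450995} = \frac{8730134101}{401522223281176} + 0 = \frac{8730134101}{401522223281176}$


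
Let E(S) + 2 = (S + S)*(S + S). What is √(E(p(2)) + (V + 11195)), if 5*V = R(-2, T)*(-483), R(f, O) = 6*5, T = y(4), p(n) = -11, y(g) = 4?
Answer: √8779 ≈ 93.696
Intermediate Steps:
T = 4
R(f, O) = 30
E(S) = -2 + 4*S² (E(S) = -2 + (S + S)*(S + S) = -2 + (2*S)*(2*S) = -2 + 4*S²)
V = -2898 (V = (30*(-483))/5 = (⅕)*(-14490) = -2898)
√(E(p(2)) + (V + 11195)) = √((-2 + 4*(-11)²) + (-2898 + 11195)) = √((-2 + 4*121) + 8297) = √((-2 + 484) + 8297) = √(482 + 8297) = √8779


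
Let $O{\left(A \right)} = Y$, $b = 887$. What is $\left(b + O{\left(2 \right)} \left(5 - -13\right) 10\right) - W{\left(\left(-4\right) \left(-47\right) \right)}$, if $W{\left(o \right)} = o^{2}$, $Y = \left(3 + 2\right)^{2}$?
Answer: $-29957$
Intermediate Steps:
$Y = 25$ ($Y = 5^{2} = 25$)
$O{\left(A \right)} = 25$
$\left(b + O{\left(2 \right)} \left(5 - -13\right) 10\right) - W{\left(\left(-4\right) \left(-47\right) \right)} = \left(887 + 25 \left(5 - -13\right) 10\right) - \left(\left(-4\right) \left(-47\right)\right)^{2} = \left(887 + 25 \left(5 + 13\right) 10\right) - 188^{2} = \left(887 + 25 \cdot 18 \cdot 10\right) - 35344 = \left(887 + 450 \cdot 10\right) - 35344 = \left(887 + 4500\right) - 35344 = 5387 - 35344 = -29957$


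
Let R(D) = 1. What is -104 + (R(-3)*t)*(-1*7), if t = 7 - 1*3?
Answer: -132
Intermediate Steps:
t = 4 (t = 7 - 3 = 4)
-104 + (R(-3)*t)*(-1*7) = -104 + (1*4)*(-1*7) = -104 + 4*(-7) = -104 - 28 = -132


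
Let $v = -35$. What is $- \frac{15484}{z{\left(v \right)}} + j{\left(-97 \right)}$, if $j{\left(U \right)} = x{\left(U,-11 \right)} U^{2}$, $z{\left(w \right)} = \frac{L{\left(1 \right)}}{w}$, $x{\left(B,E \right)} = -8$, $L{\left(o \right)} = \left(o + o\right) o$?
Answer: $195698$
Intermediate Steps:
$L{\left(o \right)} = 2 o^{2}$ ($L{\left(o \right)} = 2 o o = 2 o^{2}$)
$z{\left(w \right)} = \frac{2}{w}$ ($z{\left(w \right)} = \frac{2 \cdot 1^{2}}{w} = \frac{2 \cdot 1}{w} = \frac{2}{w}$)
$j{\left(U \right)} = - 8 U^{2}$
$- \frac{15484}{z{\left(v \right)}} + j{\left(-97 \right)} = - \frac{15484}{2 \frac{1}{-35}} - 8 \left(-97\right)^{2} = - \frac{15484}{2 \left(- \frac{1}{35}\right)} - 75272 = - \frac{15484}{- \frac{2}{35}} - 75272 = \left(-15484\right) \left(- \frac{35}{2}\right) - 75272 = 270970 - 75272 = 195698$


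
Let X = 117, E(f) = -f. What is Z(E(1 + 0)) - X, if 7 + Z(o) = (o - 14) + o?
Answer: -140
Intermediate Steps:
Z(o) = -21 + 2*o (Z(o) = -7 + ((o - 14) + o) = -7 + ((-14 + o) + o) = -7 + (-14 + 2*o) = -21 + 2*o)
Z(E(1 + 0)) - X = (-21 + 2*(-(1 + 0))) - 1*117 = (-21 + 2*(-1*1)) - 117 = (-21 + 2*(-1)) - 117 = (-21 - 2) - 117 = -23 - 117 = -140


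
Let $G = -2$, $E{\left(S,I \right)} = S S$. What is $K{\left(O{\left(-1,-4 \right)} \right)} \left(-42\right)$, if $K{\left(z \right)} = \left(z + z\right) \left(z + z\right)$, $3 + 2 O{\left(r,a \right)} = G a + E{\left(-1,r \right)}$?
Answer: $-1512$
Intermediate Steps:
$E{\left(S,I \right)} = S^{2}$
$O{\left(r,a \right)} = -1 - a$ ($O{\left(r,a \right)} = - \frac{3}{2} + \frac{- 2 a + \left(-1\right)^{2}}{2} = - \frac{3}{2} + \frac{- 2 a + 1}{2} = - \frac{3}{2} + \frac{1 - 2 a}{2} = - \frac{3}{2} - \left(- \frac{1}{2} + a\right) = -1 - a$)
$K{\left(z \right)} = 4 z^{2}$ ($K{\left(z \right)} = 2 z 2 z = 4 z^{2}$)
$K{\left(O{\left(-1,-4 \right)} \right)} \left(-42\right) = 4 \left(-1 - -4\right)^{2} \left(-42\right) = 4 \left(-1 + 4\right)^{2} \left(-42\right) = 4 \cdot 3^{2} \left(-42\right) = 4 \cdot 9 \left(-42\right) = 36 \left(-42\right) = -1512$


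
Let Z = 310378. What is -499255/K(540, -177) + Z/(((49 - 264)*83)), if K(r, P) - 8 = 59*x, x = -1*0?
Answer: -8911688499/142760 ≈ -62424.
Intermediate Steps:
x = 0
K(r, P) = 8 (K(r, P) = 8 + 59*0 = 8 + 0 = 8)
-499255/K(540, -177) + Z/(((49 - 264)*83)) = -499255/8 + 310378/(((49 - 264)*83)) = -499255*⅛ + 310378/((-215*83)) = -499255/8 + 310378/(-17845) = -499255/8 + 310378*(-1/17845) = -499255/8 - 310378/17845 = -8911688499/142760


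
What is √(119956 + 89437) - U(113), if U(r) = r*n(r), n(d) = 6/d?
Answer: -6 + √209393 ≈ 451.59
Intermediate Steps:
U(r) = 6 (U(r) = r*(6/r) = 6)
√(119956 + 89437) - U(113) = √(119956 + 89437) - 1*6 = √209393 - 6 = -6 + √209393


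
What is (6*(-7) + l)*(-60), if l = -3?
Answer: 2700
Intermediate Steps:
(6*(-7) + l)*(-60) = (6*(-7) - 3)*(-60) = (-42 - 3)*(-60) = -45*(-60) = 2700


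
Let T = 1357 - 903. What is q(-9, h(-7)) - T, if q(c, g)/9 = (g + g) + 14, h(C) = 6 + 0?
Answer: -220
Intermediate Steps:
h(C) = 6
q(c, g) = 126 + 18*g (q(c, g) = 9*((g + g) + 14) = 9*(2*g + 14) = 9*(14 + 2*g) = 126 + 18*g)
T = 454
q(-9, h(-7)) - T = (126 + 18*6) - 1*454 = (126 + 108) - 454 = 234 - 454 = -220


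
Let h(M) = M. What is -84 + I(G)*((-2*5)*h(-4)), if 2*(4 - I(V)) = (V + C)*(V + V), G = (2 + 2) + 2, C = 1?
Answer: -1604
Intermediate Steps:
G = 6 (G = 4 + 2 = 6)
I(V) = 4 - V*(1 + V) (I(V) = 4 - (V + 1)*(V + V)/2 = 4 - (1 + V)*2*V/2 = 4 - V*(1 + V))
-84 + I(G)*((-2*5)*h(-4)) = -84 + (4 - 1*6 - 1*6²)*(-2*5*(-4)) = -84 + (4 - 6 - 1*36)*(-10*(-4)) = -84 + (4 - 6 - 36)*40 = -84 - 38*40 = -84 - 1520 = -1604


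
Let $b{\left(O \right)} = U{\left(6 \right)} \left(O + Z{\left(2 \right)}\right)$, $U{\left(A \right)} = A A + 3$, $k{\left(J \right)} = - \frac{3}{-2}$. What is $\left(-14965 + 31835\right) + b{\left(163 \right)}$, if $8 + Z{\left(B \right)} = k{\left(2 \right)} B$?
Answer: $23032$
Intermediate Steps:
$k{\left(J \right)} = \frac{3}{2}$ ($k{\left(J \right)} = \left(-3\right) \left(- \frac{1}{2}\right) = \frac{3}{2}$)
$U{\left(A \right)} = 3 + A^{2}$ ($U{\left(A \right)} = A^{2} + 3 = 3 + A^{2}$)
$Z{\left(B \right)} = -8 + \frac{3 B}{2}$
$b{\left(O \right)} = -195 + 39 O$ ($b{\left(O \right)} = \left(3 + 6^{2}\right) \left(O + \left(-8 + \frac{3}{2} \cdot 2\right)\right) = \left(3 + 36\right) \left(O + \left(-8 + 3\right)\right) = 39 \left(O - 5\right) = 39 \left(-5 + O\right) = -195 + 39 O$)
$\left(-14965 + 31835\right) + b{\left(163 \right)} = \left(-14965 + 31835\right) + \left(-195 + 39 \cdot 163\right) = 16870 + \left(-195 + 6357\right) = 16870 + 6162 = 23032$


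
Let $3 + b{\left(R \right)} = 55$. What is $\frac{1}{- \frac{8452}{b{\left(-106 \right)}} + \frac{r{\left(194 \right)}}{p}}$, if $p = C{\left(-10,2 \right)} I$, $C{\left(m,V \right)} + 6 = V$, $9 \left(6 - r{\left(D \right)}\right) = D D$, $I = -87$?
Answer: $- \frac{20358}{3553241} \approx -0.0057294$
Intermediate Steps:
$b{\left(R \right)} = 52$ ($b{\left(R \right)} = -3 + 55 = 52$)
$r{\left(D \right)} = 6 - \frac{D^{2}}{9}$ ($r{\left(D \right)} = 6 - \frac{D D}{9} = 6 - \frac{D^{2}}{9}$)
$C{\left(m,V \right)} = -6 + V$
$p = 348$ ($p = \left(-6 + 2\right) \left(-87\right) = \left(-4\right) \left(-87\right) = 348$)
$\frac{1}{- \frac{8452}{b{\left(-106 \right)}} + \frac{r{\left(194 \right)}}{p}} = \frac{1}{- \frac{8452}{52} + \frac{6 - \frac{194^{2}}{9}}{348}} = \frac{1}{\left(-8452\right) \frac{1}{52} + \left(6 - \frac{37636}{9}\right) \frac{1}{348}} = \frac{1}{- \frac{2113}{13} + \left(6 - \frac{37636}{9}\right) \frac{1}{348}} = \frac{1}{- \frac{2113}{13} - \frac{18791}{1566}} = \frac{1}{- \frac{3553241}{20358}} = - \frac{20358}{3553241}$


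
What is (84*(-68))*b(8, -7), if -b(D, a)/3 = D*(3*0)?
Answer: 0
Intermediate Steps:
b(D, a) = 0 (b(D, a) = -3*D*3*0 = -3*D*0 = -3*0 = 0)
(84*(-68))*b(8, -7) = (84*(-68))*0 = -5712*0 = 0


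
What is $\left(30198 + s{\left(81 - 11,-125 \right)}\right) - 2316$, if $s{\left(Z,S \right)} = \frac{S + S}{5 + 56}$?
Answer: $\frac{1700552}{61} \approx 27878.0$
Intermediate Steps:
$s{\left(Z,S \right)} = \frac{2 S}{61}$
$\left(30198 + s{\left(81 - 11,-125 \right)}\right) - 2316 = \left(30198 + \frac{2}{61} \left(-125\right)\right) - 2316 = \left(30198 - \frac{250}{61}\right) - 2316 = \frac{1841828}{61} - 2316 = \frac{1700552}{61}$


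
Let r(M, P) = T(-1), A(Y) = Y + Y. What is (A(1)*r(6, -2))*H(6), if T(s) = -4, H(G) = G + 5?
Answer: -88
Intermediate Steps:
A(Y) = 2*Y
H(G) = 5 + G
r(M, P) = -4
(A(1)*r(6, -2))*H(6) = ((2*1)*(-4))*(5 + 6) = (2*(-4))*11 = -8*11 = -88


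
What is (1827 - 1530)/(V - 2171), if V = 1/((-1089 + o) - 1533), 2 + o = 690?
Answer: -574398/4198715 ≈ -0.13680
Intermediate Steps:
o = 688 (o = -2 + 690 = 688)
V = -1/1934 (V = 1/((-1089 + 688) - 1533) = 1/(-401 - 1533) = 1/(-1934) = -1/1934 ≈ -0.00051706)
(1827 - 1530)/(V - 2171) = (1827 - 1530)/(-1/1934 - 2171) = 297/(-4198715/1934) = 297*(-1934/4198715) = -574398/4198715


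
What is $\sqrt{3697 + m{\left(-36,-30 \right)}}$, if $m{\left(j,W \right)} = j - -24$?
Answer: $\sqrt{3685} \approx 60.704$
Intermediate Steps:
$m{\left(j,W \right)} = 24 + j$ ($m{\left(j,W \right)} = j + 24 = 24 + j$)
$\sqrt{3697 + m{\left(-36,-30 \right)}} = \sqrt{3697 + \left(24 - 36\right)} = \sqrt{3697 - 12} = \sqrt{3685}$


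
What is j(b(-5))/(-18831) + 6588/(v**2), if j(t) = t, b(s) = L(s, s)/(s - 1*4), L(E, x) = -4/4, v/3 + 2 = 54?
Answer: 31013981/114567804 ≈ 0.27070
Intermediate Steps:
v = 156 (v = -6 + 3*54 = -6 + 162 = 156)
L(E, x) = -1 (L(E, x) = -4*1/4 = -1)
b(s) = -1/(-4 + s) (b(s) = -1/(s - 1*4) = -1/(s - 4) = -1/(-4 + s))
j(b(-5))/(-18831) + 6588/(v**2) = -1/(-4 - 5)/(-18831) + 6588/(156**2) = -1/(-9)*(-1/18831) + 6588/24336 = -1*(-1/9)*(-1/18831) + 6588*(1/24336) = (1/9)*(-1/18831) + 183/676 = -1/169479 + 183/676 = 31013981/114567804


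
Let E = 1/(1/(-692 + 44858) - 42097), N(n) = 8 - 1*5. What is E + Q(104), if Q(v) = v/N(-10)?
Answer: 193362502006/5577768303 ≈ 34.667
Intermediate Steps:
N(n) = 3 (N(n) = 8 - 5 = 3)
E = -44166/1859256101 (E = 1/(1/44166 - 42097) = 1/(-1859256101/44166) = -44166/1859256101 ≈ -2.3755e-5)
Q(v) = v/3
E + Q(104) = -44166/1859256101 + (⅓)*104 = -44166/1859256101 + 104/3 = 193362502006/5577768303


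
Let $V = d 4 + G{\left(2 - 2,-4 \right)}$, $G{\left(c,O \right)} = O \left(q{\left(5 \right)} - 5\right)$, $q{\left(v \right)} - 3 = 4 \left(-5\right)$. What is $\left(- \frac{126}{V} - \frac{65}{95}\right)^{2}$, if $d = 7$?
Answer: $\frac{3806401}{1214404} \approx 3.1344$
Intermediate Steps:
$q{\left(v \right)} = -17$ ($q{\left(v \right)} = 3 + 4 \left(-5\right) = 3 - 20 = -17$)
$G{\left(c,O \right)} = - 22 O$ ($G{\left(c,O \right)} = O \left(-17 - 5\right) = O \left(-22\right) = - 22 O$)
$V = 116$ ($V = 7 \cdot 4 - -88 = 28 + 88 = 116$)
$\left(- \frac{126}{V} - \frac{65}{95}\right)^{2} = \left(- \frac{126}{116} - \frac{65}{95}\right)^{2} = \left(\left(-126\right) \frac{1}{116} - \frac{13}{19}\right)^{2} = \left(- \frac{63}{58} - \frac{13}{19}\right)^{2} = \left(- \frac{1951}{1102}\right)^{2} = \frac{3806401}{1214404}$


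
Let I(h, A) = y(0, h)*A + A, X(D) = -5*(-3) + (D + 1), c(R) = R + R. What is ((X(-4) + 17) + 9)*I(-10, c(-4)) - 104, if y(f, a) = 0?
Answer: -408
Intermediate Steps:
c(R) = 2*R
X(D) = 16 + D (X(D) = 15 + (1 + D) = 16 + D)
I(h, A) = A (I(h, A) = 0*A + A = 0 + A = A)
((X(-4) + 17) + 9)*I(-10, c(-4)) - 104 = (((16 - 4) + 17) + 9)*(2*(-4)) - 104 = ((12 + 17) + 9)*(-8) - 104 = (29 + 9)*(-8) - 104 = 38*(-8) - 104 = -304 - 104 = -408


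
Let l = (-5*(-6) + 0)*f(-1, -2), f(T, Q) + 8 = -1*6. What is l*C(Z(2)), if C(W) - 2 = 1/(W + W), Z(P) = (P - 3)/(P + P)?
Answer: 0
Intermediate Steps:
f(T, Q) = -14 (f(T, Q) = -8 - 1*6 = -8 - 6 = -14)
Z(P) = (-3 + P)/(2*P) (Z(P) = (-3 + P)/((2*P)) = (-3 + P)*(1/(2*P)) = (-3 + P)/(2*P))
C(W) = 2 + 1/(2*W) (C(W) = 2 + 1/(W + W) = 2 + 1/(2*W))
l = -420 (l = (-5*(-6) + 0)*(-14) = (30 + 0)*(-14) = 30*(-14) = -420)
l*C(Z(2)) = -420*(2 + 1/(2*(((½)*(-3 + 2)/2)))) = -420*(2 + 1/(2*(((½)*(½)*(-1))))) = -420*(2 + 1/(2*(-¼))) = -420*(2 + (½)*(-4)) = -420*(2 - 2) = -420*0 = 0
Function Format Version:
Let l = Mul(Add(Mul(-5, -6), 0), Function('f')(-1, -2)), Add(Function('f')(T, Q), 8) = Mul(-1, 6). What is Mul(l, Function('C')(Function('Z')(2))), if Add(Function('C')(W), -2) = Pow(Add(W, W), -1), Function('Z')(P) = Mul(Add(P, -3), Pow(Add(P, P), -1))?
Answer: 0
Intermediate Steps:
Function('f')(T, Q) = -14 (Function('f')(T, Q) = Add(-8, Mul(-1, 6)) = Add(-8, -6) = -14)
Function('Z')(P) = Mul(Rational(1, 2), Pow(P, -1), Add(-3, P)) (Function('Z')(P) = Mul(Add(-3, P), Pow(Mul(2, P), -1)) = Mul(Add(-3, P), Mul(Rational(1, 2), Pow(P, -1))) = Mul(Rational(1, 2), Pow(P, -1), Add(-3, P)))
Function('C')(W) = Add(2, Mul(Rational(1, 2), Pow(W, -1))) (Function('C')(W) = Add(2, Pow(Add(W, W), -1)) = Add(2, Pow(Mul(2, W), -1)) = Add(2, Mul(Rational(1, 2), Pow(W, -1))))
l = -420 (l = Mul(Add(Mul(-5, -6), 0), -14) = Mul(Add(30, 0), -14) = Mul(30, -14) = -420)
Mul(l, Function('C')(Function('Z')(2))) = Mul(-420, Add(2, Mul(Rational(1, 2), Pow(Mul(Rational(1, 2), Pow(2, -1), Add(-3, 2)), -1)))) = Mul(-420, Add(2, Mul(Rational(1, 2), Pow(Mul(Rational(1, 2), Rational(1, 2), -1), -1)))) = Mul(-420, Add(2, Mul(Rational(1, 2), Pow(Rational(-1, 4), -1)))) = Mul(-420, Add(2, Mul(Rational(1, 2), -4))) = Mul(-420, Add(2, -2)) = Mul(-420, 0) = 0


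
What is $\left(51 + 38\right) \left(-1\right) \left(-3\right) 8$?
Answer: $2136$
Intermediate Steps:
$\left(51 + 38\right) \left(-1\right) \left(-3\right) 8 = 89 \cdot 3 \cdot 8 = 89 \cdot 24 = 2136$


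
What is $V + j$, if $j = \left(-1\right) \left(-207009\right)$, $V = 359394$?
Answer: $566403$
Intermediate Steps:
$j = 207009$
$V + j = 359394 + 207009 = 566403$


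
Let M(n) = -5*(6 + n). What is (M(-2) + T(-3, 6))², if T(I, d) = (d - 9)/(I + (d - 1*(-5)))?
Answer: 26569/64 ≈ 415.14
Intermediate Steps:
T(I, d) = (-9 + d)/(5 + I + d) (T(I, d) = (-9 + d)/(I + (d + 5)) = (-9 + d)/(I + (5 + d)) = (-9 + d)/(5 + I + d))
M(n) = -30 - 5*n
(M(-2) + T(-3, 6))² = ((-30 - 5*(-2)) + (-9 + 6)/(5 - 3 + 6))² = ((-30 + 10) - 3/8)² = (-20 + (⅛)*(-3))² = (-20 - 3/8)² = (-163/8)² = 26569/64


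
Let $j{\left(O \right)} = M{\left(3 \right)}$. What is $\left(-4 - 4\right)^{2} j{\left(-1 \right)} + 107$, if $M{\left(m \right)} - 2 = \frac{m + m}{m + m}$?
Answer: $299$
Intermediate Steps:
$M{\left(m \right)} = 3$ ($M{\left(m \right)} = 2 + \frac{m + m}{m + m} = 2 + \frac{2 m}{2 m} = 2 + 2 m \frac{1}{2 m} = 2 + 1 = 3$)
$j{\left(O \right)} = 3$
$\left(-4 - 4\right)^{2} j{\left(-1 \right)} + 107 = \left(-4 - 4\right)^{2} \cdot 3 + 107 = \left(-8\right)^{2} \cdot 3 + 107 = 64 \cdot 3 + 107 = 192 + 107 = 299$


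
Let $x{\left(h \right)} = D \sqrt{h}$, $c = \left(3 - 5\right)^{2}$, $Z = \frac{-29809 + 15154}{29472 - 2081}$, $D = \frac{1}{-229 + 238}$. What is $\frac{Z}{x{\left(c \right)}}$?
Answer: $- \frac{131895}{54782} \approx -2.4076$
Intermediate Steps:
$D = \frac{1}{9} \approx 0.11111$
$Z = - \frac{14655}{27391} \approx -0.53503$
$c = 4$ ($c = \left(-2\right)^{2} = 4$)
$x{\left(h \right)} = \frac{\sqrt{h}}{9}$
$\frac{Z}{x{\left(c \right)}} = - \frac{14655}{27391 \frac{\sqrt{4}}{9}} = - \frac{14655}{27391 \cdot \frac{1}{9} \cdot 2} = - \frac{14655}{27391 \cdot \frac{2}{9}} = \left(- \frac{14655}{27391}\right) \frac{9}{2} = - \frac{131895}{54782}$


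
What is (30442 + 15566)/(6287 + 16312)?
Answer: 568/279 ≈ 2.0358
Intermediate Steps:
(30442 + 15566)/(6287 + 16312) = 46008/22599 = 46008*(1/22599) = 568/279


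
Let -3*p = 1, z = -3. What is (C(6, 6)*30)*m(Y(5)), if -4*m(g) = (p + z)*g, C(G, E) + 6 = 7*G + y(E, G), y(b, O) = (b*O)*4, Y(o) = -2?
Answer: -9000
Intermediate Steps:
y(b, O) = 4*O*b (y(b, O) = (O*b)*4 = 4*O*b)
p = -1/3 (p = -1/3*1 = -1/3 ≈ -0.33333)
C(G, E) = -6 + 7*G + 4*E*G (C(G, E) = -6 + (7*G + 4*G*E) = -6 + (7*G + 4*E*G) = -6 + 7*G + 4*E*G)
m(g) = 5*g/6 (m(g) = -(-1/3 - 3)*g/4 = -(-5)*g/6 = 5*g/6)
(C(6, 6)*30)*m(Y(5)) = ((-6 + 7*6 + 4*6*6)*30)*((5/6)*(-2)) = ((-6 + 42 + 144)*30)*(-5/3) = (180*30)*(-5/3) = 5400*(-5/3) = -9000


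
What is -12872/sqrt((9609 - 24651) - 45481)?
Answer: 12872*I*sqrt(60523)/60523 ≈ 52.322*I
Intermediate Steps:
-12872/sqrt((9609 - 24651) - 45481) = -12872/sqrt(-15042 - 45481) = -12872*(-I*sqrt(60523)/60523) = -(-12872)*I*sqrt(60523)/60523 = 12872*I*sqrt(60523)/60523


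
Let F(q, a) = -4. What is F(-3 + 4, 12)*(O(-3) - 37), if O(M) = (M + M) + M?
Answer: 184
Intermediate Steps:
O(M) = 3*M (O(M) = 2*M + M = 3*M)
F(-3 + 4, 12)*(O(-3) - 37) = -4*(3*(-3) - 37) = -4*(-9 - 37) = -4*(-46) = 184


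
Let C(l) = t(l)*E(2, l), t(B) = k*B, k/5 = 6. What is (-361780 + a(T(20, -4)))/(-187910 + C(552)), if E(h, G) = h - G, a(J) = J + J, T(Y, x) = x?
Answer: 180894/4647955 ≈ 0.038919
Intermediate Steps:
k = 30 (k = 5*6 = 30)
a(J) = 2*J
t(B) = 30*B
C(l) = 30*l*(2 - l) (C(l) = (30*l)*(2 - l) = 30*l*(2 - l))
(-361780 + a(T(20, -4)))/(-187910 + C(552)) = (-361780 + 2*(-4))/(-187910 + 30*552*(2 - 1*552)) = (-361780 - 8)/(-187910 + 30*552*(2 - 552)) = -361788/(-187910 + 30*552*(-550)) = -361788/(-187910 - 9108000) = -361788/(-9295910) = -361788*(-1/9295910) = 180894/4647955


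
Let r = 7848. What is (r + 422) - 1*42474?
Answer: -34204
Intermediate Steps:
(r + 422) - 1*42474 = (7848 + 422) - 1*42474 = 8270 - 42474 = -34204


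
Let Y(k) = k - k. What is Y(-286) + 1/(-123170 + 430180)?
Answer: 1/307010 ≈ 3.2572e-6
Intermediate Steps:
Y(k) = 0
Y(-286) + 1/(-123170 + 430180) = 0 + 1/(-123170 + 430180) = 0 + 1/307010 = 1/307010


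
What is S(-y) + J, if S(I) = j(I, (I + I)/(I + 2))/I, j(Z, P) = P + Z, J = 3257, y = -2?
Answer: 6517/2 ≈ 3258.5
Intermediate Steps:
S(I) = (I + 2*I/(2 + I))/I (S(I) = ((I + I)/(I + 2) + I)/I = ((2*I)/(2 + I) + I)/I = (2*I/(2 + I) + I)/I = (I + 2*I/(2 + I))/I)
S(-y) + J = (4 - 1*(-2))/(2 - 1*(-2)) + 3257 = (4 + 2)/(2 + 2) + 3257 = 6/4 + 3257 = (1/4)*6 + 3257 = 3/2 + 3257 = 6517/2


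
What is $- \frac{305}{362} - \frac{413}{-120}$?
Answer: $\frac{56453}{21720} \approx 2.5991$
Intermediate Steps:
$- \frac{305}{362} - \frac{413}{-120} = \left(-305\right) \frac{1}{362} - - \frac{413}{120} = - \frac{305}{362} + \frac{413}{120} = \frac{56453}{21720}$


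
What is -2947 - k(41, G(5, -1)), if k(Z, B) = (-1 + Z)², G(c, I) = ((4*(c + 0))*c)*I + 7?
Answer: -4547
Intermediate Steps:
G(c, I) = 7 + 4*I*c² (G(c, I) = ((4*c)*c)*I + 7 = (4*c²)*I + 7 = 4*I*c² + 7 = 7 + 4*I*c²)
-2947 - k(41, G(5, -1)) = -2947 - (-1 + 41)² = -2947 - 1*40² = -2947 - 1*1600 = -2947 - 1600 = -4547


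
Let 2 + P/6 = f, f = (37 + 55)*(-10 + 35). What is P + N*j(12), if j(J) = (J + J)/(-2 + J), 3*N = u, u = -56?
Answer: 68716/5 ≈ 13743.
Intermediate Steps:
f = 2300 (f = 92*25 = 2300)
N = -56/3 (N = (⅓)*(-56) = -56/3 ≈ -18.667)
j(J) = 2*J/(-2 + J) (j(J) = (2*J)/(-2 + J) = 2*J/(-2 + J))
P = 13788 (P = -12 + 6*2300 = -12 + 13800 = 13788)
P + N*j(12) = 13788 - 112*12/(3*(-2 + 12)) = 13788 - 112*12/(3*10) = 13788 - 56/3*12/5 = 13788 - 224/5 = 68716/5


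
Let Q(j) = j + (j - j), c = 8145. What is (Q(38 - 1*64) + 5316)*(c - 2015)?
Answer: 32427700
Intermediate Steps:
Q(j) = j (Q(j) = j + 0 = j)
(Q(38 - 1*64) + 5316)*(c - 2015) = ((38 - 1*64) + 5316)*(8145 - 2015) = ((38 - 64) + 5316)*6130 = (-26 + 5316)*6130 = 5290*6130 = 32427700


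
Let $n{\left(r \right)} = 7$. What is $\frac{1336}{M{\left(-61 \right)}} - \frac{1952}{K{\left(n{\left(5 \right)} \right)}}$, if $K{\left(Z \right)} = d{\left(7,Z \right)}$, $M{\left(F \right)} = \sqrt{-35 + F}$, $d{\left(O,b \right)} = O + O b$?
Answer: $- \frac{244}{7} - \frac{167 i \sqrt{6}}{3} \approx -34.857 - 136.35 i$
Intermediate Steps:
$K{\left(Z \right)} = 7 + 7 Z$ ($K{\left(Z \right)} = 7 \left(1 + Z\right) = 7 + 7 Z$)
$\frac{1336}{M{\left(-61 \right)}} - \frac{1952}{K{\left(n{\left(5 \right)} \right)}} = \frac{1336}{\sqrt{-35 - 61}} - \frac{1952}{7 + 7 \cdot 7} = \frac{1336}{\sqrt{-96}} - \frac{1952}{7 + 49} = \frac{1336}{4 i \sqrt{6}} - \frac{1952}{56} = 1336 \left(- \frac{i \sqrt{6}}{24}\right) - \frac{244}{7} = - \frac{167 i \sqrt{6}}{3} - \frac{244}{7} = - \frac{244}{7} - \frac{167 i \sqrt{6}}{3}$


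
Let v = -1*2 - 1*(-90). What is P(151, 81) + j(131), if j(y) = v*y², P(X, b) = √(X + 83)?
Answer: 1510168 + 3*√26 ≈ 1.5102e+6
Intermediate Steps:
P(X, b) = √(83 + X)
v = 88 (v = -2 + 90 = 88)
j(y) = 88*y²
P(151, 81) + j(131) = √(83 + 151) + 88*131² = √234 + 88*17161 = 3*√26 + 1510168 = 1510168 + 3*√26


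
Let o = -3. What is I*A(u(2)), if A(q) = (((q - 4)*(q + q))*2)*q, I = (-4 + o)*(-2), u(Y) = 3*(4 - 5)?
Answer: -3528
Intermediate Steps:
u(Y) = -3 (u(Y) = 3*(-1) = -3)
I = 14 (I = (-4 - 3)*(-2) = -7*(-2) = 14)
A(q) = 4*q²*(-4 + q) (A(q) = (((-4 + q)*(2*q))*2)*q = ((2*q*(-4 + q))*2)*q = (4*q*(-4 + q))*q = 4*q²*(-4 + q))
I*A(u(2)) = 14*(4*(-3)²*(-4 - 3)) = 14*(4*9*(-7)) = 14*(-252) = -3528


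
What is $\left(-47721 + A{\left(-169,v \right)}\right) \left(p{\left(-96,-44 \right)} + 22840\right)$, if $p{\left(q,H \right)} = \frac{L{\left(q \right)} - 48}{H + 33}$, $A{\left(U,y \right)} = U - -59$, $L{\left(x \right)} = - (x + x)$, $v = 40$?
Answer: $- \frac{12010172776}{11} \approx -1.0918 \cdot 10^{9}$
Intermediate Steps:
$L{\left(x \right)} = - 2 x$
$A{\left(U,y \right)} = 59 + U$ ($A{\left(U,y \right)} = U + 59 = 59 + U$)
$p{\left(q,H \right)} = \frac{-48 - 2 q}{33 + H}$ ($p{\left(q,H \right)} = \frac{- 2 q - 48}{H + 33} = \frac{-48 - 2 q}{33 + H}$)
$\left(-47721 + A{\left(-169,v \right)}\right) \left(p{\left(-96,-44 \right)} + 22840\right) = \left(-47721 + \left(59 - 169\right)\right) \left(\frac{2 \left(-24 - -96\right)}{33 - 44} + 22840\right) = \left(-47721 - 110\right) \left(\frac{2 \left(-24 + 96\right)}{-11} + 22840\right) = - 47831 \left(2 \left(- \frac{1}{11}\right) 72 + 22840\right) = - 47831 \left(- \frac{144}{11} + 22840\right) = \left(-47831\right) \frac{251096}{11} = - \frac{12010172776}{11}$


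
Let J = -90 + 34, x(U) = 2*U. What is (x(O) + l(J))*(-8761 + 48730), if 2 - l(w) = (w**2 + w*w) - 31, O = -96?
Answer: -257040639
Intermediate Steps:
J = -56
l(w) = 33 - 2*w**2 (l(w) = 2 - ((w**2 + w*w) - 31) = 2 - ((w**2 + w**2) - 31) = 2 - (2*w**2 - 31) = 2 - (-31 + 2*w**2) = 2 + (31 - 2*w**2) = 33 - 2*w**2)
(x(O) + l(J))*(-8761 + 48730) = (2*(-96) + (33 - 2*(-56)**2))*(-8761 + 48730) = (-192 + (33 - 2*3136))*39969 = (-192 + (33 - 6272))*39969 = (-192 - 6239)*39969 = -6431*39969 = -257040639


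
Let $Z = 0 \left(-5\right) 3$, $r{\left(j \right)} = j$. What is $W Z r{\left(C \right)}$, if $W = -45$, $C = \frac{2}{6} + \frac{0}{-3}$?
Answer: $0$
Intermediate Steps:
$C = \frac{1}{3}$ ($C = 2 \cdot \frac{1}{6} + 0 \left(- \frac{1}{3}\right) = \frac{1}{3} + 0 = \frac{1}{3} \approx 0.33333$)
$Z = 0$ ($Z = 0 \cdot 3 = 0$)
$W Z r{\left(C \right)} = \left(-45\right) 0 \cdot \frac{1}{3} = 0 \cdot \frac{1}{3} = 0$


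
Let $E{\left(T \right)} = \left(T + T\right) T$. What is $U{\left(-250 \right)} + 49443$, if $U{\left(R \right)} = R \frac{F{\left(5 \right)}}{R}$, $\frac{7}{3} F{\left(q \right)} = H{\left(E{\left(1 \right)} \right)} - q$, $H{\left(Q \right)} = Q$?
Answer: $\frac{346092}{7} \approx 49442.0$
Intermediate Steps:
$E{\left(T \right)} = 2 T^{2}$ ($E{\left(T \right)} = 2 T T = 2 T^{2}$)
$F{\left(q \right)} = \frac{6}{7} - \frac{3 q}{7}$ ($F{\left(q \right)} = \frac{3 \left(2 \cdot 1^{2} - q\right)}{7} = \frac{3 \left(2 \cdot 1 - q\right)}{7} = \frac{3 \left(2 - q\right)}{7} = \frac{6}{7} - \frac{3 q}{7}$)
$U{\left(R \right)} = - \frac{9}{7}$ ($U{\left(R \right)} = R \frac{\frac{6}{7} - \frac{15}{7}}{R} = R \left(- \frac{9}{7 R}\right) = - \frac{9}{7}$)
$U{\left(-250 \right)} + 49443 = - \frac{9}{7} + 49443 = \frac{346092}{7}$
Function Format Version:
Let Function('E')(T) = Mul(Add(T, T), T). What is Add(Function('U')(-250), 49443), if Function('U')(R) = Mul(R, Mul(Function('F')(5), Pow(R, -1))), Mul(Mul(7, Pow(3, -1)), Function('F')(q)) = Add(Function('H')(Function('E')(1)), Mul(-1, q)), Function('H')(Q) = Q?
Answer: Rational(346092, 7) ≈ 49442.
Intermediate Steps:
Function('E')(T) = Mul(2, Pow(T, 2)) (Function('E')(T) = Mul(Mul(2, T), T) = Mul(2, Pow(T, 2)))
Function('F')(q) = Add(Rational(6, 7), Mul(Rational(-3, 7), q)) (Function('F')(q) = Mul(Rational(3, 7), Add(Mul(2, Pow(1, 2)), Mul(-1, q))) = Mul(Rational(3, 7), Add(Mul(2, 1), Mul(-1, q))) = Mul(Rational(3, 7), Add(2, Mul(-1, q))) = Add(Rational(6, 7), Mul(Rational(-3, 7), q)))
Function('U')(R) = Rational(-9, 7) (Function('U')(R) = Mul(R, Mul(Add(Rational(6, 7), Mul(Rational(-3, 7), 5)), Pow(R, -1))) = Mul(R, Mul(Add(Rational(6, 7), Rational(-15, 7)), Pow(R, -1))) = Mul(R, Mul(Rational(-9, 7), Pow(R, -1))) = Rational(-9, 7))
Add(Function('U')(-250), 49443) = Add(Rational(-9, 7), 49443) = Rational(346092, 7)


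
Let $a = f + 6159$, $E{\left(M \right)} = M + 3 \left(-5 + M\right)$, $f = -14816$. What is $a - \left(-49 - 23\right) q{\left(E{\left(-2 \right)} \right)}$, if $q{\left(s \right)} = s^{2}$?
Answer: $29431$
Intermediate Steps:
$E{\left(M \right)} = -15 + 4 M$ ($E{\left(M \right)} = M + \left(-15 + 3 M\right) = -15 + 4 M$)
$a = -8657$ ($a = -14816 + 6159 = -8657$)
$a - \left(-49 - 23\right) q{\left(E{\left(-2 \right)} \right)} = -8657 - \left(-49 - 23\right) \left(-15 + 4 \left(-2\right)\right)^{2} = -8657 - - 72 \left(-15 - 8\right)^{2} = -8657 - - 72 \left(-23\right)^{2} = -8657 - \left(-72\right) 529 = -8657 - -38088 = -8657 + 38088 = 29431$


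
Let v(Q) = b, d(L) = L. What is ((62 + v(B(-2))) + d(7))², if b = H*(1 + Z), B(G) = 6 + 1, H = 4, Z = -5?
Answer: 2809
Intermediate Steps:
B(G) = 7
b = -16 (b = 4*(1 - 5) = 4*(-4) = -16)
v(Q) = -16
((62 + v(B(-2))) + d(7))² = ((62 - 16) + 7)² = (46 + 7)² = 53² = 2809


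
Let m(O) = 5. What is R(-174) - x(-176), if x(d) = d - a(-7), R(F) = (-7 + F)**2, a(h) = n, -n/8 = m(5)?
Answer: 32897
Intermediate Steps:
n = -40 (n = -8*5 = -40)
a(h) = -40
x(d) = 40 + d (x(d) = d - 1*(-40) = d + 40 = 40 + d)
R(-174) - x(-176) = (-7 - 174)**2 - (40 - 176) = (-181)**2 - 1*(-136) = 32761 + 136 = 32897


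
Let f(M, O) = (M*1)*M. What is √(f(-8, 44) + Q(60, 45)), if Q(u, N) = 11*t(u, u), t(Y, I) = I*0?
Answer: 8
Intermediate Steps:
f(M, O) = M² (f(M, O) = M*M = M²)
t(Y, I) = 0
Q(u, N) = 0 (Q(u, N) = 11*0 = 0)
√(f(-8, 44) + Q(60, 45)) = √((-8)² + 0) = √(64 + 0) = √64 = 8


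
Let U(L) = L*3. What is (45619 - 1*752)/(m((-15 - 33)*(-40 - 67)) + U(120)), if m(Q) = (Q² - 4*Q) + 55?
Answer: 44867/26358367 ≈ 0.0017022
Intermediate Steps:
U(L) = 3*L
m(Q) = 55 + Q² - 4*Q
(45619 - 1*752)/(m((-15 - 33)*(-40 - 67)) + U(120)) = (45619 - 1*752)/((55 + ((-15 - 33)*(-40 - 67))² - 4*(-15 - 33)*(-40 - 67)) + 3*120) = (45619 - 752)/((55 + (-48*(-107))² - (-192)*(-107)) + 360) = 44867/((55 + 5136² - 4*5136) + 360) = 44867/((55 + 26378496 - 20544) + 360) = 44867/(26358007 + 360) = 44867/26358367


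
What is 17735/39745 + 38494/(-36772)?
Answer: -87779261/146150314 ≈ -0.60061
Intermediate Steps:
17735/39745 + 38494/(-36772) = 17735*(1/39745) + 38494*(-1/36772) = 3547/7949 - 19247/18386 = -87779261/146150314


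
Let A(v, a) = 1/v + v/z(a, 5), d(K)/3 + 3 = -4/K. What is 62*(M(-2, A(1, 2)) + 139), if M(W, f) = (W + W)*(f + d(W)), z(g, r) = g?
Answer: 8990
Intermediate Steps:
d(K) = -9 - 12/K (d(K) = -9 + 3*(-4/K) = -9 - 12/K)
A(v, a) = 1/v + v/a
M(W, f) = 2*W*(-9 + f - 12/W) (M(W, f) = (W + W)*(f + (-9 - 12/W)) = (2*W)*(-9 + f - 12/W) = 2*W*(-9 + f - 12/W))
62*(M(-2, A(1, 2)) + 139) = 62*((-24 + 2*(-2)*(-9 + (1/1 + 1/2))) + 139) = 62*((-24 + 2*(-2)*(-9 + (1 + 1*(1/2)))) + 139) = 62*((-24 + 2*(-2)*(-9 + (1 + 1/2))) + 139) = 62*((-24 + 2*(-2)*(-9 + 3/2)) + 139) = 62*((-24 + 2*(-2)*(-15/2)) + 139) = 62*((-24 + 30) + 139) = 62*(6 + 139) = 62*145 = 8990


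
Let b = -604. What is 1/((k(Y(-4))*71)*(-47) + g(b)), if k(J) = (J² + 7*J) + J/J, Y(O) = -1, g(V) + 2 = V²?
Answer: 1/381499 ≈ 2.6212e-6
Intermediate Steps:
g(V) = -2 + V²
k(J) = 1 + J² + 7*J (k(J) = (J² + 7*J) + 1 = 1 + J² + 7*J)
1/((k(Y(-4))*71)*(-47) + g(b)) = 1/(((1 + (-1)² + 7*(-1))*71)*(-47) + (-2 + (-604)²)) = 1/(((1 + 1 - 7)*71)*(-47) + (-2 + 364816)) = 1/(-5*71*(-47) + 364814) = 1/(-355*(-47) + 364814) = 1/(16685 + 364814) = 1/381499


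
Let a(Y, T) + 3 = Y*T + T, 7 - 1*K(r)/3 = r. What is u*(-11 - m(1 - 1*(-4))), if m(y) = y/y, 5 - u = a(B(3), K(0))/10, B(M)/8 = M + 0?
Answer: 2832/5 ≈ 566.40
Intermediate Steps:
B(M) = 8*M (B(M) = 8*(M + 0) = 8*M)
K(r) = 21 - 3*r
a(Y, T) = -3 + T + T*Y (a(Y, T) = -3 + (Y*T + T) = -3 + (T*Y + T) = -3 + (T + T*Y) = -3 + T + T*Y)
u = -236/5 (u = 5 - (-3 + (21 - 3*0) + (21 - 3*0)*(8*3))/10 = 5 - (-3 + (21 + 0) + (21 + 0)*24)/10 = 5 - (-3 + 21 + 21*24)/10 = 5 - (-3 + 21 + 504)/10 = 5 - 522/10 = 5 - 1*261/5 = 5 - 261/5 = -236/5 ≈ -47.200)
m(y) = 1
u*(-11 - m(1 - 1*(-4))) = -236*(-11 - 1*1)/5 = -236*(-11 - 1)/5 = -236/5*(-12) = 2832/5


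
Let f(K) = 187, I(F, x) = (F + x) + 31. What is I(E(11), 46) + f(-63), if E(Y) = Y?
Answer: 275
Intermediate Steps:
I(F, x) = 31 + F + x
I(E(11), 46) + f(-63) = (31 + 11 + 46) + 187 = 88 + 187 = 275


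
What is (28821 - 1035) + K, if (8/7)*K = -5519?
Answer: 183655/8 ≈ 22957.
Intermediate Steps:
K = -38633/8 (K = (7/8)*(-5519) = -38633/8 ≈ -4829.1)
(28821 - 1035) + K = (28821 - 1035) - 38633/8 = 27786 - 38633/8 = 183655/8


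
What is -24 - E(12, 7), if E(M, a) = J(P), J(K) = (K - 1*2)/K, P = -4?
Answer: -51/2 ≈ -25.500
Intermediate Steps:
J(K) = (-2 + K)/K (J(K) = (K - 2)/K = (-2 + K)/K)
E(M, a) = 3/2 (E(M, a) = (-2 - 4)/(-4) = -¼*(-6) = 3/2)
-24 - E(12, 7) = -24 - 1*3/2 = -24 - 3/2 = -51/2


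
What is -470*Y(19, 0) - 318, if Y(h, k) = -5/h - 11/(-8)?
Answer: -63883/76 ≈ -840.57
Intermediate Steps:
Y(h, k) = 11/8 - 5/h (Y(h, k) = -5/h - 11*(-⅛) = -5/h + 11/8 = 11/8 - 5/h)
-470*Y(19, 0) - 318 = -470*(11/8 - 5/19) - 318 = -470*169/152 - 318 = -39715/76 - 318 = -63883/76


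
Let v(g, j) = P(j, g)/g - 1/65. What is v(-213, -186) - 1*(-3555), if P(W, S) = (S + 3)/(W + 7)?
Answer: 2936714916/826085 ≈ 3555.0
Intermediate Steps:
P(W, S) = (3 + S)/(7 + W)
v(g, j) = -1/65 + (3 + g)/(g*(7 + j)) (v(g, j) = ((3 + g)/(7 + j))/g - 1/65 = (3 + g)/(g*(7 + j)) - 1*1/65 = (3 + g)/(g*(7 + j)) - 1/65 = -1/65 + (3 + g)/(g*(7 + j)))
v(-213, -186) - 1*(-3555) = (1/65)*(195 + 58*(-213) - 1*(-213)*(-186))/(-213*(7 - 186)) - 1*(-3555) = (1/65)*(-1/213)*(195 - 12354 - 39618)/(-179) + 3555 = (1/65)*(-1/213)*(-1/179)*(-51777) + 3555 = -17259/826085 + 3555 = 2936714916/826085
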